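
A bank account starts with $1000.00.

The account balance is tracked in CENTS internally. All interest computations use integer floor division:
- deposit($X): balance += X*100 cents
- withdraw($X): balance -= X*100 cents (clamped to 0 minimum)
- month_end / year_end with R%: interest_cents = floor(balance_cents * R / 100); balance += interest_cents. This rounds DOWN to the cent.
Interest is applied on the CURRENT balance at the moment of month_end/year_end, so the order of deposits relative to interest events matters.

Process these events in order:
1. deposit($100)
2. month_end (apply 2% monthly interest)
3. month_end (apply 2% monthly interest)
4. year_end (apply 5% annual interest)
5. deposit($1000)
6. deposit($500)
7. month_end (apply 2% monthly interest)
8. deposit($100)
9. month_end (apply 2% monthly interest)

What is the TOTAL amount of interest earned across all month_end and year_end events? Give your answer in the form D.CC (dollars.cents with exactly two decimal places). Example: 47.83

Answer: 212.80

Derivation:
After 1 (deposit($100)): balance=$1100.00 total_interest=$0.00
After 2 (month_end (apply 2% monthly interest)): balance=$1122.00 total_interest=$22.00
After 3 (month_end (apply 2% monthly interest)): balance=$1144.44 total_interest=$44.44
After 4 (year_end (apply 5% annual interest)): balance=$1201.66 total_interest=$101.66
After 5 (deposit($1000)): balance=$2201.66 total_interest=$101.66
After 6 (deposit($500)): balance=$2701.66 total_interest=$101.66
After 7 (month_end (apply 2% monthly interest)): balance=$2755.69 total_interest=$155.69
After 8 (deposit($100)): balance=$2855.69 total_interest=$155.69
After 9 (month_end (apply 2% monthly interest)): balance=$2912.80 total_interest=$212.80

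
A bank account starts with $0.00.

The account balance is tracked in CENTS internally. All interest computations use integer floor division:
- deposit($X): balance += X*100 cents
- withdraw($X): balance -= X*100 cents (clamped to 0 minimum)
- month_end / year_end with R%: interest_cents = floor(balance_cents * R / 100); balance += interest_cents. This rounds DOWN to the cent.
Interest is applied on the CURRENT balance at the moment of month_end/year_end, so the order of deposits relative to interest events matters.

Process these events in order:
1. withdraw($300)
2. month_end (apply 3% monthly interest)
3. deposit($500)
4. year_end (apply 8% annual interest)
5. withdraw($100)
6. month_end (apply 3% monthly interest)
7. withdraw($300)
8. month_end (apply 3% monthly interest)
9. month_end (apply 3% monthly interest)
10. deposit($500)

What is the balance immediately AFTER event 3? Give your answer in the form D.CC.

After 1 (withdraw($300)): balance=$0.00 total_interest=$0.00
After 2 (month_end (apply 3% monthly interest)): balance=$0.00 total_interest=$0.00
After 3 (deposit($500)): balance=$500.00 total_interest=$0.00

Answer: 500.00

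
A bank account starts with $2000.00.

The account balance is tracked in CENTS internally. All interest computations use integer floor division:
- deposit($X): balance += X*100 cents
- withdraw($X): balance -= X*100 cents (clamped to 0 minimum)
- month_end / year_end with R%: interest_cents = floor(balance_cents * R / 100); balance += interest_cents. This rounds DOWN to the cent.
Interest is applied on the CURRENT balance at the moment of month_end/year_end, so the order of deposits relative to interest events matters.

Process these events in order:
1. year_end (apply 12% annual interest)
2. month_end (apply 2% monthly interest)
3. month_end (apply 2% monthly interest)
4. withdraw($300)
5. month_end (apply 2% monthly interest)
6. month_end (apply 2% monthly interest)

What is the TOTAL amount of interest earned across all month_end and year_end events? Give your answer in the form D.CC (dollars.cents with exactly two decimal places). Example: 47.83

Answer: 412.51

Derivation:
After 1 (year_end (apply 12% annual interest)): balance=$2240.00 total_interest=$240.00
After 2 (month_end (apply 2% monthly interest)): balance=$2284.80 total_interest=$284.80
After 3 (month_end (apply 2% monthly interest)): balance=$2330.49 total_interest=$330.49
After 4 (withdraw($300)): balance=$2030.49 total_interest=$330.49
After 5 (month_end (apply 2% monthly interest)): balance=$2071.09 total_interest=$371.09
After 6 (month_end (apply 2% monthly interest)): balance=$2112.51 total_interest=$412.51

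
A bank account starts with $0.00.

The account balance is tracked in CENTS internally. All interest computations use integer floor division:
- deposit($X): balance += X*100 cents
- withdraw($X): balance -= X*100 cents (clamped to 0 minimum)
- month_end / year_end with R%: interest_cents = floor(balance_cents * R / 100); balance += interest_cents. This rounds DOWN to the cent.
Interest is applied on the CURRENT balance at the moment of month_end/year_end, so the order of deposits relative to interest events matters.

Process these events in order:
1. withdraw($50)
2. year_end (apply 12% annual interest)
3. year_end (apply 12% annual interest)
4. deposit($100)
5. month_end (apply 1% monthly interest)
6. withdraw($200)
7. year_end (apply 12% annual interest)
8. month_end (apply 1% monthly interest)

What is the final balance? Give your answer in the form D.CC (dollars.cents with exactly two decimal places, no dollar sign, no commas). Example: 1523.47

After 1 (withdraw($50)): balance=$0.00 total_interest=$0.00
After 2 (year_end (apply 12% annual interest)): balance=$0.00 total_interest=$0.00
After 3 (year_end (apply 12% annual interest)): balance=$0.00 total_interest=$0.00
After 4 (deposit($100)): balance=$100.00 total_interest=$0.00
After 5 (month_end (apply 1% monthly interest)): balance=$101.00 total_interest=$1.00
After 6 (withdraw($200)): balance=$0.00 total_interest=$1.00
After 7 (year_end (apply 12% annual interest)): balance=$0.00 total_interest=$1.00
After 8 (month_end (apply 1% monthly interest)): balance=$0.00 total_interest=$1.00

Answer: 0.00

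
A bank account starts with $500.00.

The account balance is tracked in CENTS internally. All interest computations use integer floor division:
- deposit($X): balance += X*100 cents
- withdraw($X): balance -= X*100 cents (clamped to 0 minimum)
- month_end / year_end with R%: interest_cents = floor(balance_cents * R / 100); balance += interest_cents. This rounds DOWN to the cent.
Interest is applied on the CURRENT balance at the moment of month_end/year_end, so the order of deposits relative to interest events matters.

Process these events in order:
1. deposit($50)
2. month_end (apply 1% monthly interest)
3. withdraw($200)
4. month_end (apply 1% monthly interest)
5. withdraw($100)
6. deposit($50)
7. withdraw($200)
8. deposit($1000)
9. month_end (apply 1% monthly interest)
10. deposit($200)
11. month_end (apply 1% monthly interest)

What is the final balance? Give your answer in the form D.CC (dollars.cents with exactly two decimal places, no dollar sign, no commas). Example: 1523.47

After 1 (deposit($50)): balance=$550.00 total_interest=$0.00
After 2 (month_end (apply 1% monthly interest)): balance=$555.50 total_interest=$5.50
After 3 (withdraw($200)): balance=$355.50 total_interest=$5.50
After 4 (month_end (apply 1% monthly interest)): balance=$359.05 total_interest=$9.05
After 5 (withdraw($100)): balance=$259.05 total_interest=$9.05
After 6 (deposit($50)): balance=$309.05 total_interest=$9.05
After 7 (withdraw($200)): balance=$109.05 total_interest=$9.05
After 8 (deposit($1000)): balance=$1109.05 total_interest=$9.05
After 9 (month_end (apply 1% monthly interest)): balance=$1120.14 total_interest=$20.14
After 10 (deposit($200)): balance=$1320.14 total_interest=$20.14
After 11 (month_end (apply 1% monthly interest)): balance=$1333.34 total_interest=$33.34

Answer: 1333.34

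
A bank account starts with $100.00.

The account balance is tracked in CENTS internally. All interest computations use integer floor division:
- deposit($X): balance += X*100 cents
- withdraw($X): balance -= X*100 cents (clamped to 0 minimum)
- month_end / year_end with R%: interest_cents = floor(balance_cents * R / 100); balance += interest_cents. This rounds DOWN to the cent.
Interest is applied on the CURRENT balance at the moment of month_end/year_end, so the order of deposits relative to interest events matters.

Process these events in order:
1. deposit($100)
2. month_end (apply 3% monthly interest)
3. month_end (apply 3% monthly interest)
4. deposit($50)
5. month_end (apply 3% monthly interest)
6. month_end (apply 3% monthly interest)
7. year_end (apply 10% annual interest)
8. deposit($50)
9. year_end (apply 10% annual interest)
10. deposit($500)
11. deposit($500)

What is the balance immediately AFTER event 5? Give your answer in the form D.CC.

Answer: 270.04

Derivation:
After 1 (deposit($100)): balance=$200.00 total_interest=$0.00
After 2 (month_end (apply 3% monthly interest)): balance=$206.00 total_interest=$6.00
After 3 (month_end (apply 3% monthly interest)): balance=$212.18 total_interest=$12.18
After 4 (deposit($50)): balance=$262.18 total_interest=$12.18
After 5 (month_end (apply 3% monthly interest)): balance=$270.04 total_interest=$20.04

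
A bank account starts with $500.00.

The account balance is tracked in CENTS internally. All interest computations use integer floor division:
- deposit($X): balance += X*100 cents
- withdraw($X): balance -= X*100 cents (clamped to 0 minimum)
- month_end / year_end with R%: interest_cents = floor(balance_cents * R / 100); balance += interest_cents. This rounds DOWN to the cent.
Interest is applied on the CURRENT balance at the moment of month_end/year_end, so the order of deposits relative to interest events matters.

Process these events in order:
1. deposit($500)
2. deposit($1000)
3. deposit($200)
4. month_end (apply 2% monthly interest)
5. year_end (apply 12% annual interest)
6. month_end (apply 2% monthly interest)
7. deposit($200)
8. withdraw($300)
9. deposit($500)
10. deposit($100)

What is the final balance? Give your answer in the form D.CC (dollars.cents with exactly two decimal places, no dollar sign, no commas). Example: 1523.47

Answer: 3063.54

Derivation:
After 1 (deposit($500)): balance=$1000.00 total_interest=$0.00
After 2 (deposit($1000)): balance=$2000.00 total_interest=$0.00
After 3 (deposit($200)): balance=$2200.00 total_interest=$0.00
After 4 (month_end (apply 2% monthly interest)): balance=$2244.00 total_interest=$44.00
After 5 (year_end (apply 12% annual interest)): balance=$2513.28 total_interest=$313.28
After 6 (month_end (apply 2% monthly interest)): balance=$2563.54 total_interest=$363.54
After 7 (deposit($200)): balance=$2763.54 total_interest=$363.54
After 8 (withdraw($300)): balance=$2463.54 total_interest=$363.54
After 9 (deposit($500)): balance=$2963.54 total_interest=$363.54
After 10 (deposit($100)): balance=$3063.54 total_interest=$363.54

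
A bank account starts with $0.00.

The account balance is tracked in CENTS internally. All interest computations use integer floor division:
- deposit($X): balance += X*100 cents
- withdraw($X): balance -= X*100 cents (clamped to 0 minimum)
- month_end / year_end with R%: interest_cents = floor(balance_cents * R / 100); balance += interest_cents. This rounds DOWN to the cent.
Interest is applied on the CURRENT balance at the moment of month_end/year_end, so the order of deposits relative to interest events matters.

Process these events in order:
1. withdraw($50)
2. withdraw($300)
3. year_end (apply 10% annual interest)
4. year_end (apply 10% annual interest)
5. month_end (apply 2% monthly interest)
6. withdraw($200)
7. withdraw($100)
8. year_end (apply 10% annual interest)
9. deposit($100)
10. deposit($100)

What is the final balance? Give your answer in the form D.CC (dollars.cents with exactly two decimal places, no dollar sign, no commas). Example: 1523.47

Answer: 200.00

Derivation:
After 1 (withdraw($50)): balance=$0.00 total_interest=$0.00
After 2 (withdraw($300)): balance=$0.00 total_interest=$0.00
After 3 (year_end (apply 10% annual interest)): balance=$0.00 total_interest=$0.00
After 4 (year_end (apply 10% annual interest)): balance=$0.00 total_interest=$0.00
After 5 (month_end (apply 2% monthly interest)): balance=$0.00 total_interest=$0.00
After 6 (withdraw($200)): balance=$0.00 total_interest=$0.00
After 7 (withdraw($100)): balance=$0.00 total_interest=$0.00
After 8 (year_end (apply 10% annual interest)): balance=$0.00 total_interest=$0.00
After 9 (deposit($100)): balance=$100.00 total_interest=$0.00
After 10 (deposit($100)): balance=$200.00 total_interest=$0.00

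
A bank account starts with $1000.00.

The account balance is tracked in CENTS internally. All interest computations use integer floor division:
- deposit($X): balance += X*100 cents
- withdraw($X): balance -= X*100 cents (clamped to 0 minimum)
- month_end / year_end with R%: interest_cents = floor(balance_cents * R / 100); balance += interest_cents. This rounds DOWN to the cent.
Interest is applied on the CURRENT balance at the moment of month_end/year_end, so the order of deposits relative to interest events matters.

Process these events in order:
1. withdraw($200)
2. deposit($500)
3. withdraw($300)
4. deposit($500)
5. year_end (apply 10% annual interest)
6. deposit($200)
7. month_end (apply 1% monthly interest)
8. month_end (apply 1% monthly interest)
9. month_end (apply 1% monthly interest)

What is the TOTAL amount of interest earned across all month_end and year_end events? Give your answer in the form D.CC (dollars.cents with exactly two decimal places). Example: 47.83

Answer: 206.05

Derivation:
After 1 (withdraw($200)): balance=$800.00 total_interest=$0.00
After 2 (deposit($500)): balance=$1300.00 total_interest=$0.00
After 3 (withdraw($300)): balance=$1000.00 total_interest=$0.00
After 4 (deposit($500)): balance=$1500.00 total_interest=$0.00
After 5 (year_end (apply 10% annual interest)): balance=$1650.00 total_interest=$150.00
After 6 (deposit($200)): balance=$1850.00 total_interest=$150.00
After 7 (month_end (apply 1% monthly interest)): balance=$1868.50 total_interest=$168.50
After 8 (month_end (apply 1% monthly interest)): balance=$1887.18 total_interest=$187.18
After 9 (month_end (apply 1% monthly interest)): balance=$1906.05 total_interest=$206.05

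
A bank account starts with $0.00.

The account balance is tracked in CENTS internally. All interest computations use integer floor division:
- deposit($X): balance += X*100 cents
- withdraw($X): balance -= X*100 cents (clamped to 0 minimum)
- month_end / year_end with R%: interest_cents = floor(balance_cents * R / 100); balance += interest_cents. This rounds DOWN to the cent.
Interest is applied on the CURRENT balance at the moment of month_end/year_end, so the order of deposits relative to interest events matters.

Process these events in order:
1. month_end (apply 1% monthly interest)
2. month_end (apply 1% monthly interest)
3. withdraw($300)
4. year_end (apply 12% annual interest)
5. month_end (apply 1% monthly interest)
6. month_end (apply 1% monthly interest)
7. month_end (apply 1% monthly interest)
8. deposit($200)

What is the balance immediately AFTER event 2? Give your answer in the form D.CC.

Answer: 0.00

Derivation:
After 1 (month_end (apply 1% monthly interest)): balance=$0.00 total_interest=$0.00
After 2 (month_end (apply 1% monthly interest)): balance=$0.00 total_interest=$0.00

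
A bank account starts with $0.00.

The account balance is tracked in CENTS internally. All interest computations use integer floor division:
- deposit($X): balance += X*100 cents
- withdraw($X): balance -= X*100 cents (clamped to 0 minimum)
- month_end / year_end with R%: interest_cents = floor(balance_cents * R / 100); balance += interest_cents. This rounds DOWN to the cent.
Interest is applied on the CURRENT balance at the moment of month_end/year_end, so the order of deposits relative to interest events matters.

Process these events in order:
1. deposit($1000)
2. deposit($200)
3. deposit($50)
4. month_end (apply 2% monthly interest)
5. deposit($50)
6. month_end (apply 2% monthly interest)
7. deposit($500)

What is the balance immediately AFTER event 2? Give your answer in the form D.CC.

Answer: 1200.00

Derivation:
After 1 (deposit($1000)): balance=$1000.00 total_interest=$0.00
After 2 (deposit($200)): balance=$1200.00 total_interest=$0.00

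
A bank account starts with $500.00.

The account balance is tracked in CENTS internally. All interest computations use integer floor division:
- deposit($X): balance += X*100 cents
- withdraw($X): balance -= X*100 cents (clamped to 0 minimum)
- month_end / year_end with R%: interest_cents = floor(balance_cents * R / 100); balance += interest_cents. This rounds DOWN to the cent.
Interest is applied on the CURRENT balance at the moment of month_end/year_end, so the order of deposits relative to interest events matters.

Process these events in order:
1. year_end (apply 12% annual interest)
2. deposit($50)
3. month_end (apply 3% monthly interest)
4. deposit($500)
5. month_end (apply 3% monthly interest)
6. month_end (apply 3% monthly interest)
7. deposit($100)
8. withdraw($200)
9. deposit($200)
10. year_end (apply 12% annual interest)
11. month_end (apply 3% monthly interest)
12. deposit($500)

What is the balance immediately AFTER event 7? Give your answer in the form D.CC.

After 1 (year_end (apply 12% annual interest)): balance=$560.00 total_interest=$60.00
After 2 (deposit($50)): balance=$610.00 total_interest=$60.00
After 3 (month_end (apply 3% monthly interest)): balance=$628.30 total_interest=$78.30
After 4 (deposit($500)): balance=$1128.30 total_interest=$78.30
After 5 (month_end (apply 3% monthly interest)): balance=$1162.14 total_interest=$112.14
After 6 (month_end (apply 3% monthly interest)): balance=$1197.00 total_interest=$147.00
After 7 (deposit($100)): balance=$1297.00 total_interest=$147.00

Answer: 1297.00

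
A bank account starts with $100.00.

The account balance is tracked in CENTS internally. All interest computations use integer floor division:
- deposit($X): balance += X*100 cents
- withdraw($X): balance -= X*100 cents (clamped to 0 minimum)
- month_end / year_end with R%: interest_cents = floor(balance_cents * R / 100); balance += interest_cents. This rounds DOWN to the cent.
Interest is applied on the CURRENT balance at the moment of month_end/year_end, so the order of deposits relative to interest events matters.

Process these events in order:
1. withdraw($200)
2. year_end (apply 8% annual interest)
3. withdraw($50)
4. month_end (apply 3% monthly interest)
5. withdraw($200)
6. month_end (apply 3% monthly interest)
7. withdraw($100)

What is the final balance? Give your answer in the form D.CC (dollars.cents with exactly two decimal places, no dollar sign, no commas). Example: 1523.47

After 1 (withdraw($200)): balance=$0.00 total_interest=$0.00
After 2 (year_end (apply 8% annual interest)): balance=$0.00 total_interest=$0.00
After 3 (withdraw($50)): balance=$0.00 total_interest=$0.00
After 4 (month_end (apply 3% monthly interest)): balance=$0.00 total_interest=$0.00
After 5 (withdraw($200)): balance=$0.00 total_interest=$0.00
After 6 (month_end (apply 3% monthly interest)): balance=$0.00 total_interest=$0.00
After 7 (withdraw($100)): balance=$0.00 total_interest=$0.00

Answer: 0.00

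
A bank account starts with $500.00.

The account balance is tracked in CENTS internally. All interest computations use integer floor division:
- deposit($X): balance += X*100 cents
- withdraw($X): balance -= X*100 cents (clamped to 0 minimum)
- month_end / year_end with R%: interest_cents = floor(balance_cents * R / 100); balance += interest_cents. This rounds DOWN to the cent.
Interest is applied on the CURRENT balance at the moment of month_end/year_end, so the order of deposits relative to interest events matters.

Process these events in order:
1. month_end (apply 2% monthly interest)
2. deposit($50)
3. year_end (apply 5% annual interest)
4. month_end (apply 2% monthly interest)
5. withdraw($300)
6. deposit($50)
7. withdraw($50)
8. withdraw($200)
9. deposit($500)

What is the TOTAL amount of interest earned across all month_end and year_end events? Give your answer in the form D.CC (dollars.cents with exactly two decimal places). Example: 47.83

After 1 (month_end (apply 2% monthly interest)): balance=$510.00 total_interest=$10.00
After 2 (deposit($50)): balance=$560.00 total_interest=$10.00
After 3 (year_end (apply 5% annual interest)): balance=$588.00 total_interest=$38.00
After 4 (month_end (apply 2% monthly interest)): balance=$599.76 total_interest=$49.76
After 5 (withdraw($300)): balance=$299.76 total_interest=$49.76
After 6 (deposit($50)): balance=$349.76 total_interest=$49.76
After 7 (withdraw($50)): balance=$299.76 total_interest=$49.76
After 8 (withdraw($200)): balance=$99.76 total_interest=$49.76
After 9 (deposit($500)): balance=$599.76 total_interest=$49.76

Answer: 49.76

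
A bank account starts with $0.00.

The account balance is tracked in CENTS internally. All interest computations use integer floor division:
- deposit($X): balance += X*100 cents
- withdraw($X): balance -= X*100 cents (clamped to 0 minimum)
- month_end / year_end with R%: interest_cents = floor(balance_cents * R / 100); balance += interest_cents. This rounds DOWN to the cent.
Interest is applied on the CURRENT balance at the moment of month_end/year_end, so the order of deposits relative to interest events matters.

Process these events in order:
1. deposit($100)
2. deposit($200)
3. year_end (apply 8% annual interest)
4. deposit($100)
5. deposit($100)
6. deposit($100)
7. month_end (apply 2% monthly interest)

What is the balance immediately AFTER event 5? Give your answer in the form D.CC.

Answer: 524.00

Derivation:
After 1 (deposit($100)): balance=$100.00 total_interest=$0.00
After 2 (deposit($200)): balance=$300.00 total_interest=$0.00
After 3 (year_end (apply 8% annual interest)): balance=$324.00 total_interest=$24.00
After 4 (deposit($100)): balance=$424.00 total_interest=$24.00
After 5 (deposit($100)): balance=$524.00 total_interest=$24.00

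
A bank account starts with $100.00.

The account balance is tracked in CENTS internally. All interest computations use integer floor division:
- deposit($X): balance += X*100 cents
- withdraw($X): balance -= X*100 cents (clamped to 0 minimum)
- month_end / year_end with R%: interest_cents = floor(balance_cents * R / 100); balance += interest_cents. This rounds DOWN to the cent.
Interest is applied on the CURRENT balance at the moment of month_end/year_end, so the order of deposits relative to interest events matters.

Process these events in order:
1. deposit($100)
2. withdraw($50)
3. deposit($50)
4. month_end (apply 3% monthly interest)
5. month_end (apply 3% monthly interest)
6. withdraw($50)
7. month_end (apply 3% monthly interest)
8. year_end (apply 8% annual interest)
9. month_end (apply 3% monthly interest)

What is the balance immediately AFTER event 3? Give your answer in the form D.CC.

Answer: 200.00

Derivation:
After 1 (deposit($100)): balance=$200.00 total_interest=$0.00
After 2 (withdraw($50)): balance=$150.00 total_interest=$0.00
After 3 (deposit($50)): balance=$200.00 total_interest=$0.00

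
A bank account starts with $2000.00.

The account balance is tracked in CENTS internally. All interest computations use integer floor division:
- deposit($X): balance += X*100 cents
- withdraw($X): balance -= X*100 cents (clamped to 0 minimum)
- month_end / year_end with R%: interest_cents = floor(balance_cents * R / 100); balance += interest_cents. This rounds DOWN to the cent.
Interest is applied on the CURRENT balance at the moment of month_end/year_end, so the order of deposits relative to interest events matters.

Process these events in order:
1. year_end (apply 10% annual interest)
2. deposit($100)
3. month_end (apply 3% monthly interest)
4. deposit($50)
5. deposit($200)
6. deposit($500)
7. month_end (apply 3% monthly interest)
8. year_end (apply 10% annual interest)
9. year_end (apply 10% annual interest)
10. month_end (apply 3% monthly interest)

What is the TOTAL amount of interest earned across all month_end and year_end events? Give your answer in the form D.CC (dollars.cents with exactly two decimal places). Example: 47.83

Answer: 1153.81

Derivation:
After 1 (year_end (apply 10% annual interest)): balance=$2200.00 total_interest=$200.00
After 2 (deposit($100)): balance=$2300.00 total_interest=$200.00
After 3 (month_end (apply 3% monthly interest)): balance=$2369.00 total_interest=$269.00
After 4 (deposit($50)): balance=$2419.00 total_interest=$269.00
After 5 (deposit($200)): balance=$2619.00 total_interest=$269.00
After 6 (deposit($500)): balance=$3119.00 total_interest=$269.00
After 7 (month_end (apply 3% monthly interest)): balance=$3212.57 total_interest=$362.57
After 8 (year_end (apply 10% annual interest)): balance=$3533.82 total_interest=$683.82
After 9 (year_end (apply 10% annual interest)): balance=$3887.20 total_interest=$1037.20
After 10 (month_end (apply 3% monthly interest)): balance=$4003.81 total_interest=$1153.81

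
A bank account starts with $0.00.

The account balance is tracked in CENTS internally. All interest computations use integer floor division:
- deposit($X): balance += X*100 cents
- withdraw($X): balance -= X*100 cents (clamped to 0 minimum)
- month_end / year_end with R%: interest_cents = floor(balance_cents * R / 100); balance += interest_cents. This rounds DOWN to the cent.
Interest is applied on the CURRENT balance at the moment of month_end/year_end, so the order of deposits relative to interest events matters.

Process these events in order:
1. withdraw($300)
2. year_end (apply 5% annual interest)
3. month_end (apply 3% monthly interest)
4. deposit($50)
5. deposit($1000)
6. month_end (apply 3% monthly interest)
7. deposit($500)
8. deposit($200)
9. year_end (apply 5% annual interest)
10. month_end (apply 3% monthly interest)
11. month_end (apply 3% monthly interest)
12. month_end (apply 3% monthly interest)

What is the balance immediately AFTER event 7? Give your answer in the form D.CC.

After 1 (withdraw($300)): balance=$0.00 total_interest=$0.00
After 2 (year_end (apply 5% annual interest)): balance=$0.00 total_interest=$0.00
After 3 (month_end (apply 3% monthly interest)): balance=$0.00 total_interest=$0.00
After 4 (deposit($50)): balance=$50.00 total_interest=$0.00
After 5 (deposit($1000)): balance=$1050.00 total_interest=$0.00
After 6 (month_end (apply 3% monthly interest)): balance=$1081.50 total_interest=$31.50
After 7 (deposit($500)): balance=$1581.50 total_interest=$31.50

Answer: 1581.50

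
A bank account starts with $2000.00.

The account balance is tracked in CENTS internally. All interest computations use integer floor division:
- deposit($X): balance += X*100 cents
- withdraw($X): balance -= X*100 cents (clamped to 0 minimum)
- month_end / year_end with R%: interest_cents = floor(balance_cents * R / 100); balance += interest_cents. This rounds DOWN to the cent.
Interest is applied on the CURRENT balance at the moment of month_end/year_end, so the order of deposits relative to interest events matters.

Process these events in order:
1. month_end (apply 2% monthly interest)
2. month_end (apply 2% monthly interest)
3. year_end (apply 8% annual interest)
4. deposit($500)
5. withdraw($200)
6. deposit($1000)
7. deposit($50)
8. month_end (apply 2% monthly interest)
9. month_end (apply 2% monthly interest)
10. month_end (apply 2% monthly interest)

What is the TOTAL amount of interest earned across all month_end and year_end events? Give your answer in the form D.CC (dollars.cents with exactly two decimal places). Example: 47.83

Answer: 467.43

Derivation:
After 1 (month_end (apply 2% monthly interest)): balance=$2040.00 total_interest=$40.00
After 2 (month_end (apply 2% monthly interest)): balance=$2080.80 total_interest=$80.80
After 3 (year_end (apply 8% annual interest)): balance=$2247.26 total_interest=$247.26
After 4 (deposit($500)): balance=$2747.26 total_interest=$247.26
After 5 (withdraw($200)): balance=$2547.26 total_interest=$247.26
After 6 (deposit($1000)): balance=$3547.26 total_interest=$247.26
After 7 (deposit($50)): balance=$3597.26 total_interest=$247.26
After 8 (month_end (apply 2% monthly interest)): balance=$3669.20 total_interest=$319.20
After 9 (month_end (apply 2% monthly interest)): balance=$3742.58 total_interest=$392.58
After 10 (month_end (apply 2% monthly interest)): balance=$3817.43 total_interest=$467.43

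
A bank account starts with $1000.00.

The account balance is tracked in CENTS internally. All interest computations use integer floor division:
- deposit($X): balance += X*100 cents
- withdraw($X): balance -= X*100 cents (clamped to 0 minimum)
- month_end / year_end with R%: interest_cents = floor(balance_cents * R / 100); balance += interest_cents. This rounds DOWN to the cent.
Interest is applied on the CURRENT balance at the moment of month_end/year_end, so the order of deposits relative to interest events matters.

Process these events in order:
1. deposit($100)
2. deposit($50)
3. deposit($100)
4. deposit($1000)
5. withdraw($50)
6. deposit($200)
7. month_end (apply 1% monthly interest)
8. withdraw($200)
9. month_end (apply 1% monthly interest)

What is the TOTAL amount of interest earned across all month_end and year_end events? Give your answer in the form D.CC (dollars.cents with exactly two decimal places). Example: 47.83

Answer: 46.24

Derivation:
After 1 (deposit($100)): balance=$1100.00 total_interest=$0.00
After 2 (deposit($50)): balance=$1150.00 total_interest=$0.00
After 3 (deposit($100)): balance=$1250.00 total_interest=$0.00
After 4 (deposit($1000)): balance=$2250.00 total_interest=$0.00
After 5 (withdraw($50)): balance=$2200.00 total_interest=$0.00
After 6 (deposit($200)): balance=$2400.00 total_interest=$0.00
After 7 (month_end (apply 1% monthly interest)): balance=$2424.00 total_interest=$24.00
After 8 (withdraw($200)): balance=$2224.00 total_interest=$24.00
After 9 (month_end (apply 1% monthly interest)): balance=$2246.24 total_interest=$46.24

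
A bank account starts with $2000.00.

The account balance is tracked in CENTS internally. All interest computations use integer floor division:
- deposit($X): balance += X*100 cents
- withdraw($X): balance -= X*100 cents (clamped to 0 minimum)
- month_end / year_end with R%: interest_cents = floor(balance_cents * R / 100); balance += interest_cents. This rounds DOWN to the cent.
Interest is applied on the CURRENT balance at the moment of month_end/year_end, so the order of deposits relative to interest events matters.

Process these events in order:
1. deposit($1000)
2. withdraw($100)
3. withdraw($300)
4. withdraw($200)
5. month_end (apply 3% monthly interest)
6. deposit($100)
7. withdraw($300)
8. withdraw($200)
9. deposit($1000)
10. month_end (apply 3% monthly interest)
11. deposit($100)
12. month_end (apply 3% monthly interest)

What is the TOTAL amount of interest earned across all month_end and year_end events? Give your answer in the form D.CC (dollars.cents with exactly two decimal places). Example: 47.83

After 1 (deposit($1000)): balance=$3000.00 total_interest=$0.00
After 2 (withdraw($100)): balance=$2900.00 total_interest=$0.00
After 3 (withdraw($300)): balance=$2600.00 total_interest=$0.00
After 4 (withdraw($200)): balance=$2400.00 total_interest=$0.00
After 5 (month_end (apply 3% monthly interest)): balance=$2472.00 total_interest=$72.00
After 6 (deposit($100)): balance=$2572.00 total_interest=$72.00
After 7 (withdraw($300)): balance=$2272.00 total_interest=$72.00
After 8 (withdraw($200)): balance=$2072.00 total_interest=$72.00
After 9 (deposit($1000)): balance=$3072.00 total_interest=$72.00
After 10 (month_end (apply 3% monthly interest)): balance=$3164.16 total_interest=$164.16
After 11 (deposit($100)): balance=$3264.16 total_interest=$164.16
After 12 (month_end (apply 3% monthly interest)): balance=$3362.08 total_interest=$262.08

Answer: 262.08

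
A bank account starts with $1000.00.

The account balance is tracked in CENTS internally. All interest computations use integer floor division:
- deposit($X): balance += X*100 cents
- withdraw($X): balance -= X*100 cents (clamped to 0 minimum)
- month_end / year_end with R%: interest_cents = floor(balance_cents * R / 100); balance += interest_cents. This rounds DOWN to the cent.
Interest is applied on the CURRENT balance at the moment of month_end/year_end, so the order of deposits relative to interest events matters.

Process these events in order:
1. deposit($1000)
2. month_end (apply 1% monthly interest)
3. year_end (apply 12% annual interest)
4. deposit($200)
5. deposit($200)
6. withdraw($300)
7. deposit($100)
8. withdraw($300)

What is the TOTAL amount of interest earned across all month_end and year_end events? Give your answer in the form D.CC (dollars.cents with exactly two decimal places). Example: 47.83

After 1 (deposit($1000)): balance=$2000.00 total_interest=$0.00
After 2 (month_end (apply 1% monthly interest)): balance=$2020.00 total_interest=$20.00
After 3 (year_end (apply 12% annual interest)): balance=$2262.40 total_interest=$262.40
After 4 (deposit($200)): balance=$2462.40 total_interest=$262.40
After 5 (deposit($200)): balance=$2662.40 total_interest=$262.40
After 6 (withdraw($300)): balance=$2362.40 total_interest=$262.40
After 7 (deposit($100)): balance=$2462.40 total_interest=$262.40
After 8 (withdraw($300)): balance=$2162.40 total_interest=$262.40

Answer: 262.40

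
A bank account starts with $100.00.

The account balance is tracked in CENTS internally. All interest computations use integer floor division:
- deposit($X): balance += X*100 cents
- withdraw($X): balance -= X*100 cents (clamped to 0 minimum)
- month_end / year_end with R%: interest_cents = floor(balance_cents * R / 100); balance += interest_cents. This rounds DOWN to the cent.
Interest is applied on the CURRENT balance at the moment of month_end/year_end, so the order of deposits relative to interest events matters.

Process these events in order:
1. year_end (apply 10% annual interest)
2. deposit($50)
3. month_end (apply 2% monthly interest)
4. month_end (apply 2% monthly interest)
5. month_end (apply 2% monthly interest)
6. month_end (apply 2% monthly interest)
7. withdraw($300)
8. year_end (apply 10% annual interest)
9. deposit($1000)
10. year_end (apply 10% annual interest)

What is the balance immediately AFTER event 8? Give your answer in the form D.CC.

After 1 (year_end (apply 10% annual interest)): balance=$110.00 total_interest=$10.00
After 2 (deposit($50)): balance=$160.00 total_interest=$10.00
After 3 (month_end (apply 2% monthly interest)): balance=$163.20 total_interest=$13.20
After 4 (month_end (apply 2% monthly interest)): balance=$166.46 total_interest=$16.46
After 5 (month_end (apply 2% monthly interest)): balance=$169.78 total_interest=$19.78
After 6 (month_end (apply 2% monthly interest)): balance=$173.17 total_interest=$23.17
After 7 (withdraw($300)): balance=$0.00 total_interest=$23.17
After 8 (year_end (apply 10% annual interest)): balance=$0.00 total_interest=$23.17

Answer: 0.00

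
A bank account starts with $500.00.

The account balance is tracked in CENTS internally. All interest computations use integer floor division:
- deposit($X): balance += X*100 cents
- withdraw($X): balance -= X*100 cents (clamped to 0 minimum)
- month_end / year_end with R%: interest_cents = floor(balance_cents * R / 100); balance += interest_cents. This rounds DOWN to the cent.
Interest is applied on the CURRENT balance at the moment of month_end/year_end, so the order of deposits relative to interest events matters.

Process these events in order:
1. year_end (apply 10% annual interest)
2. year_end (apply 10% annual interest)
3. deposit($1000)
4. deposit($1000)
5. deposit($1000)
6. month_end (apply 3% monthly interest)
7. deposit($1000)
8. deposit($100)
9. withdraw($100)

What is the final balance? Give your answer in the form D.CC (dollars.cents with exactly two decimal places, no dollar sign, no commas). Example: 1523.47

After 1 (year_end (apply 10% annual interest)): balance=$550.00 total_interest=$50.00
After 2 (year_end (apply 10% annual interest)): balance=$605.00 total_interest=$105.00
After 3 (deposit($1000)): balance=$1605.00 total_interest=$105.00
After 4 (deposit($1000)): balance=$2605.00 total_interest=$105.00
After 5 (deposit($1000)): balance=$3605.00 total_interest=$105.00
After 6 (month_end (apply 3% monthly interest)): balance=$3713.15 total_interest=$213.15
After 7 (deposit($1000)): balance=$4713.15 total_interest=$213.15
After 8 (deposit($100)): balance=$4813.15 total_interest=$213.15
After 9 (withdraw($100)): balance=$4713.15 total_interest=$213.15

Answer: 4713.15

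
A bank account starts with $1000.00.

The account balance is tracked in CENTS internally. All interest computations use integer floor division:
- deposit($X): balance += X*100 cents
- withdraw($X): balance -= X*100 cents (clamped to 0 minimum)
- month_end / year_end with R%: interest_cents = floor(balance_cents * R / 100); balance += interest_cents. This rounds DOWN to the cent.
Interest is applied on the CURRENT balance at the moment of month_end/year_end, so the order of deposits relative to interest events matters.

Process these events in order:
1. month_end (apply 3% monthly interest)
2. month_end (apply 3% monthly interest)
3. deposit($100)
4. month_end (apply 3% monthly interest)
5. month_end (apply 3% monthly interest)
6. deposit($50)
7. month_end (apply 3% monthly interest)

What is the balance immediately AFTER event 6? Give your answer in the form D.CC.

Answer: 1281.59

Derivation:
After 1 (month_end (apply 3% monthly interest)): balance=$1030.00 total_interest=$30.00
After 2 (month_end (apply 3% monthly interest)): balance=$1060.90 total_interest=$60.90
After 3 (deposit($100)): balance=$1160.90 total_interest=$60.90
After 4 (month_end (apply 3% monthly interest)): balance=$1195.72 total_interest=$95.72
After 5 (month_end (apply 3% monthly interest)): balance=$1231.59 total_interest=$131.59
After 6 (deposit($50)): balance=$1281.59 total_interest=$131.59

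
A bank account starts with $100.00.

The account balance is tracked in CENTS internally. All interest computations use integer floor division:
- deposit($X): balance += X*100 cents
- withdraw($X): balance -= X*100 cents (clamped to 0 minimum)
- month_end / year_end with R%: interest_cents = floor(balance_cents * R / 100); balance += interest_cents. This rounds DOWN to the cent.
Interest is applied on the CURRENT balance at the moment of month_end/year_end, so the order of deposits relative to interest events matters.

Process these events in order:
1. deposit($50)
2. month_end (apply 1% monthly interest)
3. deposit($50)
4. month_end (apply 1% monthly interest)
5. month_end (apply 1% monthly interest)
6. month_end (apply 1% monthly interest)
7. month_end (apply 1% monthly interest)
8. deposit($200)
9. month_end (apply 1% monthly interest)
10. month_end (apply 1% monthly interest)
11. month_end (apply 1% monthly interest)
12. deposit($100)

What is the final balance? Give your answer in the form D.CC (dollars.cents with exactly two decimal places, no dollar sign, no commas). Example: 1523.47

After 1 (deposit($50)): balance=$150.00 total_interest=$0.00
After 2 (month_end (apply 1% monthly interest)): balance=$151.50 total_interest=$1.50
After 3 (deposit($50)): balance=$201.50 total_interest=$1.50
After 4 (month_end (apply 1% monthly interest)): balance=$203.51 total_interest=$3.51
After 5 (month_end (apply 1% monthly interest)): balance=$205.54 total_interest=$5.54
After 6 (month_end (apply 1% monthly interest)): balance=$207.59 total_interest=$7.59
After 7 (month_end (apply 1% monthly interest)): balance=$209.66 total_interest=$9.66
After 8 (deposit($200)): balance=$409.66 total_interest=$9.66
After 9 (month_end (apply 1% monthly interest)): balance=$413.75 total_interest=$13.75
After 10 (month_end (apply 1% monthly interest)): balance=$417.88 total_interest=$17.88
After 11 (month_end (apply 1% monthly interest)): balance=$422.05 total_interest=$22.05
After 12 (deposit($100)): balance=$522.05 total_interest=$22.05

Answer: 522.05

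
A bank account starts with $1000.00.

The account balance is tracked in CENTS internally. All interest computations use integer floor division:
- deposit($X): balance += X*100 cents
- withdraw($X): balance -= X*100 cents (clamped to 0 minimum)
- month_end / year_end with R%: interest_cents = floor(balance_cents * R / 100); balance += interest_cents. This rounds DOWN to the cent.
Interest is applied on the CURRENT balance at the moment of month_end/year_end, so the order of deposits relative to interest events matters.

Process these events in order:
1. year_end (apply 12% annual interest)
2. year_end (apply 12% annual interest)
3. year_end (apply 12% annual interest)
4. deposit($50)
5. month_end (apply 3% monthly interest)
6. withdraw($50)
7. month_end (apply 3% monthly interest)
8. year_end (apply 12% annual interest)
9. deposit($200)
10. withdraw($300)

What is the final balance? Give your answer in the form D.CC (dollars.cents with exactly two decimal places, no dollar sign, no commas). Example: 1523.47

Answer: 1571.05

Derivation:
After 1 (year_end (apply 12% annual interest)): balance=$1120.00 total_interest=$120.00
After 2 (year_end (apply 12% annual interest)): balance=$1254.40 total_interest=$254.40
After 3 (year_end (apply 12% annual interest)): balance=$1404.92 total_interest=$404.92
After 4 (deposit($50)): balance=$1454.92 total_interest=$404.92
After 5 (month_end (apply 3% monthly interest)): balance=$1498.56 total_interest=$448.56
After 6 (withdraw($50)): balance=$1448.56 total_interest=$448.56
After 7 (month_end (apply 3% monthly interest)): balance=$1492.01 total_interest=$492.01
After 8 (year_end (apply 12% annual interest)): balance=$1671.05 total_interest=$671.05
After 9 (deposit($200)): balance=$1871.05 total_interest=$671.05
After 10 (withdraw($300)): balance=$1571.05 total_interest=$671.05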